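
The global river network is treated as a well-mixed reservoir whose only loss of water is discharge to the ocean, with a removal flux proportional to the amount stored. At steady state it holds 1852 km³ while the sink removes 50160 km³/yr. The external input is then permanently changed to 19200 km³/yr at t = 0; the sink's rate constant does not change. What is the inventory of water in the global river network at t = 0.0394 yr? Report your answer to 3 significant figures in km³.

τ = M₀/F₀ = 1852/50160 = 0.03692 yr; rate constant k = 1/τ.
New steady state M_∞ = F₁/k = F₁·τ = 19200 × 0.03692 = 708.90 km³.
M(t) = M_∞ + (M₀ − M_∞)·e^(−t/τ); t/τ = 0.0394/0.03692 = 1.067, so e^(−t/τ) = 0.3440.
M(t) = 708.90 + 1143 × 0.3440 = 1102.1 km³.

1100 km³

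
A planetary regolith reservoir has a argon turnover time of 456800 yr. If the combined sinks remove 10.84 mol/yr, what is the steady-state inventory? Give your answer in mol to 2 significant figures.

5.0×10^6 mol

τ = M/F ⇒ M = τ × F = 456800 × 10.84 = 4.952×10^6 mol.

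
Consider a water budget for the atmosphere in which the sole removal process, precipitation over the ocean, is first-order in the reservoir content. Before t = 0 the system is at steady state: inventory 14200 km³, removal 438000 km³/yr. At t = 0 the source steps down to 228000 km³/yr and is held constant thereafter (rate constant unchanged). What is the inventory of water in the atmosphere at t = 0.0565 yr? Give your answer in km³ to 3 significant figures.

Residence time τ = M₀/F₀ = 0.03242 yr. The eventual steady state is M_∞ = M₀·(F₁/F₀) = 14200 × 228000/438000 = 7391.8 km³.
The anomaly ΔM(t) = M(t) − M_∞ decays as ΔM₀·e^(−t/τ) with ΔM₀ = 14200 − 7391.8 = 6808 km³.
At t = 0.0565 yr, e^(−t/τ) = e^(−1.743) = 0.1750, so ΔM = 1192 km³ and M = 7391.8 + 1192 = 8583.5 km³.

8580 km³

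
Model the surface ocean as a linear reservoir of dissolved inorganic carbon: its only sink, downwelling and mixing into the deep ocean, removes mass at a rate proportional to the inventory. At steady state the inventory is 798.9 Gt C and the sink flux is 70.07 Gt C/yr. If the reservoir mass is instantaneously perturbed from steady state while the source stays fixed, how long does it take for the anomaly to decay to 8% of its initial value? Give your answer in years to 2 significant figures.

29 yr

For a linear reservoir the anomaly decays as exp(−t/τ) with τ = M/F = 798.9/70.07 = 11.40 yr.
exp(−t/τ) = 0.08 ⇒ t = −τ ln(0.08) = 11.40 × 2.526 = 28.80 yr.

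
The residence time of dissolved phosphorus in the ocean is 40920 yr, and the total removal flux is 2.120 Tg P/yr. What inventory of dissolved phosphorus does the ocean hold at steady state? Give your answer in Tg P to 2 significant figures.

τ = M/F ⇒ M = τ × F = 40920 × 2.120 = 86750 Tg P.

87000 Tg P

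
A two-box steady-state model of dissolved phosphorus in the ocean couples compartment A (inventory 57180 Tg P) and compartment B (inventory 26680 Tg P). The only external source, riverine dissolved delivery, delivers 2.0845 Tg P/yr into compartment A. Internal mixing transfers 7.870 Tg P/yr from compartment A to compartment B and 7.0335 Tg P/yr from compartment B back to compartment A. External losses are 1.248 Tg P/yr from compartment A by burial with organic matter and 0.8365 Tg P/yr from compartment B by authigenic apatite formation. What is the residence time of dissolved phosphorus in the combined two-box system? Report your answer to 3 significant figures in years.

40200 yr

Residence time in the combined system uses the total inventory and the total *external* removal — internal exchanges between the two boxes cancel.
M_total = 57180 + 26680 = 83860 Tg P.
ΣF_external_out = 1.248 + 0.8365 = 2.0845 Tg P/yr.
τ = M_total / ΣF_ext = 83860 / 2.0845 = 40230 yr.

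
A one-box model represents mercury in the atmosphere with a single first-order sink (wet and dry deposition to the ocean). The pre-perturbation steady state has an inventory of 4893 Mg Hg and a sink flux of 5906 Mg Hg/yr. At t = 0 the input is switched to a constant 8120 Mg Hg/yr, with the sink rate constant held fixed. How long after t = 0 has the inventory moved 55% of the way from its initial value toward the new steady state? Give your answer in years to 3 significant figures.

0.662 yr

τ = M₀/F₀ = 4893/5906 = 0.8285 yr.
The remaining gap fraction is e^(−t/τ); 55% covered ⇒ e^(−t/τ) = 0.450.
t = −τ ln(0.450) = 0.8285 × 0.7985 = 0.6615 yr.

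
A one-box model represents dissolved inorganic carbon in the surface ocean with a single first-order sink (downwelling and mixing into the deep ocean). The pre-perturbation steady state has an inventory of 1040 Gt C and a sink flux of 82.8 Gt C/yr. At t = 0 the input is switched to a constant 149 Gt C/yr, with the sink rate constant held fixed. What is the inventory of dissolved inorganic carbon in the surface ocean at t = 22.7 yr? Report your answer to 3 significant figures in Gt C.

1740 Gt C

Residence time τ = M₀/F₀ = 12.56 yr. The eventual steady state is M_∞ = M₀·(F₁/F₀) = 1040 × 149/82.8 = 1871.5 Gt C.
The anomaly ΔM(t) = M(t) − M_∞ decays as ΔM₀·e^(−t/τ) with ΔM₀ = 1040 − 1871.5 = −831.5 Gt C.
At t = 22.7 yr, e^(−t/τ) = e^(−1.807) = 0.1641, so ΔM = −136.5 Gt C and M = 1871.5 − 136.5 = 1735.0 Gt C.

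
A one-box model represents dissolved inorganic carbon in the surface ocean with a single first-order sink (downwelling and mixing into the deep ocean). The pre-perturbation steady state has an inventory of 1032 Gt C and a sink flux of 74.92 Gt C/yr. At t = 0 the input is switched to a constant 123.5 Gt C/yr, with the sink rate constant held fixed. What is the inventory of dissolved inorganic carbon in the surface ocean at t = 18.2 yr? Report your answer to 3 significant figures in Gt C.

τ = M₀/F₀ = 1032/74.92 = 13.77 yr; rate constant k = 1/τ.
New steady state M_∞ = F₁/k = F₁·τ = 123.5 × 13.77 = 1701.2 Gt C.
M(t) = M_∞ + (M₀ − M_∞)·e^(−t/τ); t/τ = 18.2/13.77 = 1.321, so e^(−t/τ) = 0.2668.
M(t) = 1701.2 − 669.2 × 0.2668 = 1522.6 Gt C.

1520 Gt C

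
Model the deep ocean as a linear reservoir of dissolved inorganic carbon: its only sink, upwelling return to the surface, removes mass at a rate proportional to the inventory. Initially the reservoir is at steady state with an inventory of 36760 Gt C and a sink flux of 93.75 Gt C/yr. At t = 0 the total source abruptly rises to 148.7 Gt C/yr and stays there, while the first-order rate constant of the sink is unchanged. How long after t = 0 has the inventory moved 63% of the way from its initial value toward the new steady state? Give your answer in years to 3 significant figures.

390 yr

τ = M₀/F₀ = 36760/93.75 = 392.1 yr.
The remaining gap fraction is e^(−t/τ); 63% covered ⇒ e^(−t/τ) = 0.370.
t = −τ ln(0.370) = 392.1 × 0.9943 = 389.9 yr.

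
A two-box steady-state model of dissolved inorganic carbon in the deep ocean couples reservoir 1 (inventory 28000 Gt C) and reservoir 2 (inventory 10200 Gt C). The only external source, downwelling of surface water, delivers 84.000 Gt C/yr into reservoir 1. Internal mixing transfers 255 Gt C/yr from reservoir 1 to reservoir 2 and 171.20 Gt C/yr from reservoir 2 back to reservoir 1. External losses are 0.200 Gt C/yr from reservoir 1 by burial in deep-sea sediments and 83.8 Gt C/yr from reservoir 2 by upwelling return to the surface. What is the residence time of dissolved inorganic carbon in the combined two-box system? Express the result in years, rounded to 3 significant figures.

455 yr

For the system as a whole, the A↔B exchange is internal and contributes nothing to the throughput; only the external sinks remove mass.
M_total = 28000 + 10200 = 38200 Gt C.
ΣF_external_out = 0.200 + 83.8 = 84.000 Gt C/yr.
τ = M_total / ΣF_ext = 38200 / 84.000 = 454.8 yr.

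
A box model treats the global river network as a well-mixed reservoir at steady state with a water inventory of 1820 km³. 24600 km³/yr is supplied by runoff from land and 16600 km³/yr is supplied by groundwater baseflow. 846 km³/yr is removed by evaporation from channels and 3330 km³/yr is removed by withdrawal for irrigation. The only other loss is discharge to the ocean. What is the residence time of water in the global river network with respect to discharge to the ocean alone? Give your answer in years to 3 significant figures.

At steady state ΣF_in = ΣF_out.
ΣF_in = 24600 + 16600 = 41200 km³/yr.
Discharge to the ocean flux = ΣF_in − (846 + 3330) = 41200 − 4176 = 37020 km³/yr.
τ = M / F = 1820 / 37020 = 0.04916 yr.

0.0492 yr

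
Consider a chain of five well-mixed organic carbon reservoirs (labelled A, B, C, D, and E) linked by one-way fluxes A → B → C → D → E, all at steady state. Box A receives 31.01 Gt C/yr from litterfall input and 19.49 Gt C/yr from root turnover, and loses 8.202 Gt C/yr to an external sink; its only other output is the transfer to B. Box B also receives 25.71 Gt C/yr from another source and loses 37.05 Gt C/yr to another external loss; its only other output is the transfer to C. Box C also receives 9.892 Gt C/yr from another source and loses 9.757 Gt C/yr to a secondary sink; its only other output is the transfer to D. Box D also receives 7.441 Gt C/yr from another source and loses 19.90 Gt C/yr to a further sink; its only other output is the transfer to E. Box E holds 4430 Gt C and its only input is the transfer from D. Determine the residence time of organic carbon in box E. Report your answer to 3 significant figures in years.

238 yr

Box A: F(A→B) = (31.01 + 19.49) − 8.202 = 42.298 Gt C/yr.
Box B: F(B→C) = (42.298 + 25.71) − 37.05 = 30.958 Gt C/yr.
Box C: F(C→D) = (30.958 + 9.892) − 9.757 = 31.093 Gt C/yr.
Box D: F(D→E) = (31.093 + 7.441) − 19.90 = 18.634 Gt C/yr.
Box E throughput = its input = 18.634 Gt C/yr; τ = 4430 / 18.634 = 237.7 yr.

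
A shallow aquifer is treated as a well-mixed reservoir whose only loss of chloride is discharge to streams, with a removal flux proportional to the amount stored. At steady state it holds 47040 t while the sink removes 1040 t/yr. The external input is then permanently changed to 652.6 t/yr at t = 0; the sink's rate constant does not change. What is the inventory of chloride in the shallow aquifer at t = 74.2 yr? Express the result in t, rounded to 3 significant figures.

32900 t

The sink rate constant is k = F₀/M₀ = 1040/47040 = 0.02211 yr⁻¹.
Solving dM/dt = F₁ − kM with M(0) = M₀ gives M(t) = F₁/k + (M₀ − F₁/k)·e^(−kt).
F₁/k = 652.6/0.02211 = 29518 t; kt = 0.02211 × 74.2 = 1.640, e^(−kt) = 0.1939.
M(74.2) = 29518 + (47040 − 29518) × 0.1939 = 29518 + 3397 = 32915 t.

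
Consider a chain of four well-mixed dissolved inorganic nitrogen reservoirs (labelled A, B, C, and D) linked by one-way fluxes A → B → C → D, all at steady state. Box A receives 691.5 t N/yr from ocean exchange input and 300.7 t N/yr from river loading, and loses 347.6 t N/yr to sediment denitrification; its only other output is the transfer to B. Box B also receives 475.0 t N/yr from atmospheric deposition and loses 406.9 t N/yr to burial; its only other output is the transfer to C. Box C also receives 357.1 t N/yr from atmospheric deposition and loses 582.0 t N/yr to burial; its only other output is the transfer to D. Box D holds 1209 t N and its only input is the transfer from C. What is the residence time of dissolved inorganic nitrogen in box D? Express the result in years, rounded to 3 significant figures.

Box A: F(A→B) = (691.5 + 300.7) − 347.6 = 644.60 t N/yr.
Box B: F(B→C) = (644.60 + 475.0) − 406.9 = 712.70 t N/yr.
Box C: F(C→D) = (712.70 + 357.1) − 582.0 = 487.80 t N/yr.
Box D throughput = its input = 487.80 t N/yr; τ = 1209 / 487.80 = 2.478 yr.

2.48 yr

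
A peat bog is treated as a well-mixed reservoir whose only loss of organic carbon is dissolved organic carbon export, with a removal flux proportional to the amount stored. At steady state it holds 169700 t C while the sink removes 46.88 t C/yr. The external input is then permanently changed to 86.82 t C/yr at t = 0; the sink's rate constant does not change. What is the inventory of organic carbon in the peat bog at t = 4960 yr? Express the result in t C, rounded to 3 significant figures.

278000 t C

The sink rate constant is k = F₀/M₀ = 46.88/169700 = 0.0002763 yr⁻¹.
Solving dM/dt = F₁ − kM with M(0) = M₀ gives M(t) = F₁/k + (M₀ − F₁/k)·e^(−kt).
F₁/k = 86.82/0.0002763 = 314280 t C; kt = 0.0002763 × 4960 = 1.370, e^(−kt) = 0.2541.
M(4960) = 314280 + (169700 − 314280) × 0.2541 = 314280 − 36730 = 277550 t C.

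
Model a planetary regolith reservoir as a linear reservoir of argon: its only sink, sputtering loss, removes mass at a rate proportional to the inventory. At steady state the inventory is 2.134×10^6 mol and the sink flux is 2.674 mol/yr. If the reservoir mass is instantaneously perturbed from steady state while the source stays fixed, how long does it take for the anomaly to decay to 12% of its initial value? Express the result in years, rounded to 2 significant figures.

For a linear reservoir the anomaly decays as exp(−t/τ) with τ = M/F = 2.134×10^6/2.674 = 798100 yr.
exp(−t/τ) = 0.12 ⇒ t = −τ ln(0.12) = 798100 × 2.120 = 1.692×10^6 yr.

1.7×10^6 yr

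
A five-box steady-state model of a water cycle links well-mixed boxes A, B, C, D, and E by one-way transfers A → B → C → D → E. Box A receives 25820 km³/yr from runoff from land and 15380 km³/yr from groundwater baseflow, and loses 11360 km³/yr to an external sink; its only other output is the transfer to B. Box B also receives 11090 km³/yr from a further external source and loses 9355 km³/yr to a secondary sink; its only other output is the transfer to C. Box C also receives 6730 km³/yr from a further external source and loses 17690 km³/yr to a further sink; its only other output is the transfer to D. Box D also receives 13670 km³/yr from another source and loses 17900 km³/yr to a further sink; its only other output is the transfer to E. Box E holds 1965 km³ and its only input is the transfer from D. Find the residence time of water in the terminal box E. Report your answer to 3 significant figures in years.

0.120 yr

Box A: F(A→B) = (25820 + 15380) − 11360 = 29840 km³/yr.
Box B: F(B→C) = (29840 + 11090) − 9355 = 31575 km³/yr.
Box C: F(C→D) = (31575 + 6730) − 17690 = 20615 km³/yr.
Box D: F(D→E) = (20615 + 13670) − 17900 = 16385 km³/yr.
Box E throughput = its input = 16385 km³/yr; τ = 1965 / 16385 = 0.1199 yr.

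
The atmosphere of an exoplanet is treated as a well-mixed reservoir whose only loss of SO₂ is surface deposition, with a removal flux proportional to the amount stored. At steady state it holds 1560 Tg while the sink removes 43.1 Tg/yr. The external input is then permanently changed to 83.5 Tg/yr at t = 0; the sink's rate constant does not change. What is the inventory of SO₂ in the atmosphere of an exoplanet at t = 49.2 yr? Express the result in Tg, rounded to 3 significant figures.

2650 Tg

Residence time τ = M₀/F₀ = 36.19 yr. The eventual steady state is M_∞ = M₀·(F₁/F₀) = 1560 × 83.5/43.1 = 3022.3 Tg.
The anomaly ΔM(t) = M(t) − M_∞ decays as ΔM₀·e^(−t/τ) with ΔM₀ = 1560 − 3022.3 = −1462 Tg.
At t = 49.2 yr, e^(−t/τ) = e^(−1.359) = 0.2568, so ΔM = −375.6 Tg and M = 3022.3 − 375.6 = 2646.7 Tg.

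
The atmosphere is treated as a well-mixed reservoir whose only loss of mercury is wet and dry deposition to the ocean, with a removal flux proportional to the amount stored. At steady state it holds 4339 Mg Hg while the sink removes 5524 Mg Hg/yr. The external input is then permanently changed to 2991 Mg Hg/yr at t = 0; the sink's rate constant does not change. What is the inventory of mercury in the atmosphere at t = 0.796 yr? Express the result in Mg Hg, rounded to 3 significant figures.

The sink rate constant is k = F₀/M₀ = 5524/4339 = 1.273 yr⁻¹.
Solving dM/dt = F₁ − kM with M(0) = M₀ gives M(t) = F₁/k + (M₀ − F₁/k)·e^(−kt).
F₁/k = 2991/1.273 = 2349.4 Mg Hg; kt = 1.273 × 0.796 = 1.013, e^(−kt) = 0.3630.
M(0.796) = 2349.4 + (4339 − 2349.4) × 0.3630 = 2349.4 + 722.2 = 3071.6 Mg Hg.

3070 Mg Hg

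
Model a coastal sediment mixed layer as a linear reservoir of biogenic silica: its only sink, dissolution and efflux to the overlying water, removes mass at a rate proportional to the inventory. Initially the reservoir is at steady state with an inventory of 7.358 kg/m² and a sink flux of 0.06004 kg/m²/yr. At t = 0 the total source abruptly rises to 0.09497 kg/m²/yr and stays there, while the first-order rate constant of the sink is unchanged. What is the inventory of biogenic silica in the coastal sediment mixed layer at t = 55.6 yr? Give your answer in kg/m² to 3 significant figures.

8.92 kg/m²

τ = M₀/F₀ = 7.358/0.06004 = 122.6 yr; rate constant k = 1/τ.
New steady state M_∞ = F₁/k = F₁·τ = 0.09497 × 122.6 = 11.639 kg/m².
M(t) = M_∞ + (M₀ − M_∞)·e^(−t/τ); t/τ = 55.6/122.6 = 0.4537, so e^(−t/τ) = 0.6353.
M(t) = 11.639 − 4.281 × 0.6353 = 8.9193 kg/m².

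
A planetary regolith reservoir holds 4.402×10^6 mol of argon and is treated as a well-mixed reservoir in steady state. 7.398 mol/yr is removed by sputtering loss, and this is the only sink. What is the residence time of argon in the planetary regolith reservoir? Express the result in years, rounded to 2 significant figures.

600000 yr

τ = M / F = 4.402×10^6 / 7.398 = 595000 yr.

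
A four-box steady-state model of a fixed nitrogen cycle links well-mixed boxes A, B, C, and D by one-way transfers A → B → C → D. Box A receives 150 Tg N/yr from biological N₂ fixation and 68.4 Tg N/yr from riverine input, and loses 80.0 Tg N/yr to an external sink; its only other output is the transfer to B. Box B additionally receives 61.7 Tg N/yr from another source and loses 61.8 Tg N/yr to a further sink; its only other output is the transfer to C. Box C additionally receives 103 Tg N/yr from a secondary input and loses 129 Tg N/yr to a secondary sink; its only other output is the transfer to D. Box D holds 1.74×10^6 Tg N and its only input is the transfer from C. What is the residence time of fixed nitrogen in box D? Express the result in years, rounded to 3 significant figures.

15500 yr

Box A: F(A→B) = (150 + 68.4) − 80.0 = 138.40 Tg N/yr.
Box B: F(B→C) = (138.40 + 61.7) − 61.8 = 138.30 Tg N/yr.
Box C: F(C→D) = (138.30 + 103) − 129 = 112.30 Tg N/yr.
Box D throughput = its input = 112.30 Tg N/yr; τ = 1.74×10^6 / 112.30 = 15490 yr.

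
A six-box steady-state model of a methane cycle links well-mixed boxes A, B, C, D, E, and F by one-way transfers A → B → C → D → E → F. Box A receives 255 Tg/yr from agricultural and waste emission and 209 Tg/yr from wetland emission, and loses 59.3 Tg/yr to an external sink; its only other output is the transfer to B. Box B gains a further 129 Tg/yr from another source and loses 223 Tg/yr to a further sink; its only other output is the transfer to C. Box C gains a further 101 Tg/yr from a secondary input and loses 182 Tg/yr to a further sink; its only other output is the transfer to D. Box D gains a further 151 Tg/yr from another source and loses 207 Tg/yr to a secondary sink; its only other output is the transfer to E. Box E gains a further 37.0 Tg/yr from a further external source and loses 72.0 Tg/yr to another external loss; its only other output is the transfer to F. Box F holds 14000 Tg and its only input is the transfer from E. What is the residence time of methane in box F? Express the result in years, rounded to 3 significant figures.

101 yr

Box A: F(A→B) = (255 + 209) − 59.3 = 404.70 Tg/yr.
Box B: F(B→C) = (404.70 + 129) − 223 = 310.70 Tg/yr.
Box C: F(C→D) = (310.70 + 101) − 182 = 229.70 Tg/yr.
Box D: F(D→E) = (229.70 + 151) − 207 = 173.70 Tg/yr.
Box E: F(E→F) = (173.70 + 37.0) − 72.0 = 138.70 Tg/yr.
Box F throughput = its input = 138.70 Tg/yr; τ = 14000 / 138.70 = 100.9 yr.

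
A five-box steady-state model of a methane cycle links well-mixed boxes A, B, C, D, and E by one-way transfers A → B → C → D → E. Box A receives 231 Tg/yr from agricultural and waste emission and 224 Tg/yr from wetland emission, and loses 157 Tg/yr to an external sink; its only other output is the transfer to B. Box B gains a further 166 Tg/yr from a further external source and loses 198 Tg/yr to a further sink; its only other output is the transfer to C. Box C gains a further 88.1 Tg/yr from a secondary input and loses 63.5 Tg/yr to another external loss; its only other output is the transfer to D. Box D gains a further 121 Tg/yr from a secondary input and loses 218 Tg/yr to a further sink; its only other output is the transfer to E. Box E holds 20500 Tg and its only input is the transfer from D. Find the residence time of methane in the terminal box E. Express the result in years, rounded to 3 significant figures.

Box A: F(A→B) = (231 + 224) − 157 = 298.00 Tg/yr.
Box B: F(B→C) = (298.00 + 166) − 198 = 266.00 Tg/yr.
Box C: F(C→D) = (266.00 + 88.1) − 63.5 = 290.60 Tg/yr.
Box D: F(D→E) = (290.60 + 121) − 218 = 193.60 Tg/yr.
Box E throughput = its input = 193.60 Tg/yr; τ = 20500 / 193.60 = 105.9 yr.

106 yr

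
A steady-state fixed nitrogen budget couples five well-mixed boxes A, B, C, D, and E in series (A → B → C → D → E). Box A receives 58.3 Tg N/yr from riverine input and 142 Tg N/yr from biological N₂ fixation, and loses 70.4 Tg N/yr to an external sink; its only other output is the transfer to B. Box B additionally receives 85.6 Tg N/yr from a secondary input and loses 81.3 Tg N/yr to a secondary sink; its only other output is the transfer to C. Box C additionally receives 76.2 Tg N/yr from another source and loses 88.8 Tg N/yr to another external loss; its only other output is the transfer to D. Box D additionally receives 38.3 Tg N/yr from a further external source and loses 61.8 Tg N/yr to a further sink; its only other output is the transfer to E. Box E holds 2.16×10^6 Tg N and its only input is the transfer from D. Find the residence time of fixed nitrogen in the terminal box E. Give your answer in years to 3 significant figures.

Box A: F(A→B) = (58.3 + 142) − 70.4 = 129.90 Tg N/yr.
Box B: F(B→C) = (129.90 + 85.6) − 81.3 = 134.20 Tg N/yr.
Box C: F(C→D) = (134.20 + 76.2) − 88.8 = 121.60 Tg N/yr.
Box D: F(D→E) = (121.60 + 38.3) − 61.8 = 98.100 Tg N/yr.
Box E throughput = its input = 98.100 Tg N/yr; τ = 2.16×10^6 / 98.100 = 22020 yr.

22000 yr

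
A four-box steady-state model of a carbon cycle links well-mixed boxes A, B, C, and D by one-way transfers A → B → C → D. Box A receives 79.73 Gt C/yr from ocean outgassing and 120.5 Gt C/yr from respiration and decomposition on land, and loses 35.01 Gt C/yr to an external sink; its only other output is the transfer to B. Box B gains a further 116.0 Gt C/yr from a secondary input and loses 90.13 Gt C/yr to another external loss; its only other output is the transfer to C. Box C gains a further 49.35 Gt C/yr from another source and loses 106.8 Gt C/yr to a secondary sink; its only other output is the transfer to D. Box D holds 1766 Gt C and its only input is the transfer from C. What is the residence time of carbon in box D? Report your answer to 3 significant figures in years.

13.2 yr

Box A: F(A→B) = (79.73 + 120.5) − 35.01 = 165.22 Gt C/yr.
Box B: F(B→C) = (165.22 + 116.0) − 90.13 = 191.09 Gt C/yr.
Box C: F(C→D) = (191.09 + 49.35) − 106.8 = 133.64 Gt C/yr.
Box D throughput = its input = 133.64 Gt C/yr; τ = 1766 / 133.64 = 13.21 yr.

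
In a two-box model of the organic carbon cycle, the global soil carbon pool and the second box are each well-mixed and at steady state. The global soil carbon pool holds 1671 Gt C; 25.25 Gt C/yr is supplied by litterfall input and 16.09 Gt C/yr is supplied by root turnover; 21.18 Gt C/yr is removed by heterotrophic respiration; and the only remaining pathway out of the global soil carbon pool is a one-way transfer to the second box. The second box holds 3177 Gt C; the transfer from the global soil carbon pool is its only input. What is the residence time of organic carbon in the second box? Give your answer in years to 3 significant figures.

Balance the global soil carbon pool: ΣF_in = 25.25 + 16.09 = 41.340 Gt C/yr.
Transfer to the second box = ΣF_in − (21.18) = 20.160 Gt C/yr.
At steady state the output of the second box equals its input, 20.160 Gt C/yr.
τ = M / F = 3177 / 20.160 = 157.6 yr.

158 yr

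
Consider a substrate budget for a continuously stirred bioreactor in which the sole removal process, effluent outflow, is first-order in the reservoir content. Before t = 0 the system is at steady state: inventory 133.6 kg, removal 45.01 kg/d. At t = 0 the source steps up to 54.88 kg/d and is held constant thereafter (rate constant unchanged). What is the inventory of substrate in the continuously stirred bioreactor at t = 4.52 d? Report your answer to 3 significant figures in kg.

Residence time τ = M₀/F₀ = 2.968 d. The eventual steady state is M_∞ = M₀·(F₁/F₀) = 133.6 × 54.88/45.01 = 162.90 kg.
The anomaly ΔM(t) = M(t) − M_∞ decays as ΔM₀·e^(−t/τ) with ΔM₀ = 133.6 − 162.90 = −29.30 kg.
At t = 4.52 d, e^(−t/τ) = e^(−1.523) = 0.2181, so ΔM = −6.390 kg and M = 162.90 − 6.390 = 156.51 kg.

157 kg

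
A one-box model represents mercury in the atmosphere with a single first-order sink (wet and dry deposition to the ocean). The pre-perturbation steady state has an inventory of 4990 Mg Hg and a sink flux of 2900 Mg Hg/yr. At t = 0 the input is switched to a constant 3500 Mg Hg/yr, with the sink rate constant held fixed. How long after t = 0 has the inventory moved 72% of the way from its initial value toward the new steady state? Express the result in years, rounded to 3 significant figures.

2.19 yr

τ = M₀/F₀ = 4990/2900 = 1.721 yr.
The remaining gap fraction is e^(−t/τ); 72% covered ⇒ e^(−t/τ) = 0.280.
t = −τ ln(0.280) = 1.721 × 1.273 = 2.190 yr.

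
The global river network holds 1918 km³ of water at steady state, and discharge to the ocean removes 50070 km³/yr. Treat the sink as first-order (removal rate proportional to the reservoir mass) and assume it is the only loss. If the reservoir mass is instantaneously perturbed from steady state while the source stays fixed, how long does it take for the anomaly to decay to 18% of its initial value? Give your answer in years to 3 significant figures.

0.0657 yr

For a linear reservoir the anomaly decays as exp(−t/τ) with τ = M/F = 1918/50070 = 0.03831 yr.
exp(−t/τ) = 0.18 ⇒ t = −τ ln(0.18) = 0.03831 × 1.715 = 0.06569 yr.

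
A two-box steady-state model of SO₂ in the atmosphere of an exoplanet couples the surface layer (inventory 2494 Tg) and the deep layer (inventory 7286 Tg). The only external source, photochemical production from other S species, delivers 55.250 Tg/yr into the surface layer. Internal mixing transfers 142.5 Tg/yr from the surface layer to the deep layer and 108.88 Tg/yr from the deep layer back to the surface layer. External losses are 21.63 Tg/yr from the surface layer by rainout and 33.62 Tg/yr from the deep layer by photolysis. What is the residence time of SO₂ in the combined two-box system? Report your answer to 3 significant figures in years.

177 yr

For the system as a whole, the A↔B exchange is internal and contributes nothing to the throughput; only the external sinks remove mass.
M_total = 2494 + 7286 = 9780.0 Tg.
ΣF_external_out = 21.63 + 33.62 = 55.250 Tg/yr.
τ = M_total / ΣF_ext = 9780.0 / 55.250 = 177.0 yr.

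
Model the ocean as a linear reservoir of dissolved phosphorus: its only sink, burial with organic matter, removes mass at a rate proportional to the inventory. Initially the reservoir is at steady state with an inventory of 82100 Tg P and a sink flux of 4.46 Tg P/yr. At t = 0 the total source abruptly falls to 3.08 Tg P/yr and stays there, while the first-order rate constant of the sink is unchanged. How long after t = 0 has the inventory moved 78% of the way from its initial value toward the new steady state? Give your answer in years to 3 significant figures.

27900 yr

τ = M₀/F₀ = 82100/4.46 = 18410 yr.
The remaining gap fraction is e^(−t/τ); 78% covered ⇒ e^(−t/τ) = 0.220.
t = −τ ln(0.220) = 18410 × 1.514 = 27870 yr.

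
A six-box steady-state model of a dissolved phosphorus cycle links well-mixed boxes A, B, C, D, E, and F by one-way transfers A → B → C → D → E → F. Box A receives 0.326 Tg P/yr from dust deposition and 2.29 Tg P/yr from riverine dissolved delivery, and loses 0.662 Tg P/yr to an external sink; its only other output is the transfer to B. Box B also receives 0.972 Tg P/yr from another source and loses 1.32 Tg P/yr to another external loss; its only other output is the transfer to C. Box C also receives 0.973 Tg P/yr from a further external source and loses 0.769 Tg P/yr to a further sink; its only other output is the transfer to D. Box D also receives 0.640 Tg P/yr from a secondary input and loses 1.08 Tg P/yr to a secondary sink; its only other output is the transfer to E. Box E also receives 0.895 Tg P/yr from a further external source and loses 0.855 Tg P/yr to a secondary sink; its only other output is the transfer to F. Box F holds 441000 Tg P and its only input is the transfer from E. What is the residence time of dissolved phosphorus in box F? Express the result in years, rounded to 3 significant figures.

Box A: F(A→B) = (0.326 + 2.29) − 0.662 = 1.9540 Tg P/yr.
Box B: F(B→C) = (1.9540 + 0.972) − 1.32 = 1.6060 Tg P/yr.
Box C: F(C→D) = (1.6060 + 0.973) − 0.769 = 1.8100 Tg P/yr.
Box D: F(D→E) = (1.8100 + 0.640) − 1.08 = 1.3700 Tg P/yr.
Box E: F(E→F) = (1.3700 + 0.895) − 0.855 = 1.4100 Tg P/yr.
Box F throughput = its input = 1.4100 Tg P/yr; τ = 441000 / 1.4100 = 312800 yr.

313000 yr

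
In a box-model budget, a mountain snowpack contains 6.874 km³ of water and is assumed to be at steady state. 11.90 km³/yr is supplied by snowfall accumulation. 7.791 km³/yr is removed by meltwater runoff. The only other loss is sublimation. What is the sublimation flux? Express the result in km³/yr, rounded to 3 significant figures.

4.11 km³/yr

At steady state ΣF_in = ΣF_out.
ΣF_in = 11.900 km³/yr.
Sublimation flux = ΣF_in − (7.791) = 11.900 − 7.791 = 4.109 km³/yr.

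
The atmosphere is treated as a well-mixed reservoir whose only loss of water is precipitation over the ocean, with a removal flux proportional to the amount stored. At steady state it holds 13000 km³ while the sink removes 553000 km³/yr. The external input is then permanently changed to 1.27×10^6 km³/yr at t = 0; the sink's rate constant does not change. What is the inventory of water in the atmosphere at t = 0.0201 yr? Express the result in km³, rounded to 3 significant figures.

22700 km³

τ = M₀/F₀ = 13000/553000 = 0.02351 yr; rate constant k = 1/τ.
New steady state M_∞ = F₁/k = F₁·τ = 1.27×10^6 × 0.02351 = 29855 km³.
M(t) = M_∞ + (M₀ − M_∞)·e^(−t/τ); t/τ = 0.0201/0.02351 = 0.8550, so e^(−t/τ) = 0.4253.
M(t) = 29855 − 16860 × 0.4253 = 22687 km³.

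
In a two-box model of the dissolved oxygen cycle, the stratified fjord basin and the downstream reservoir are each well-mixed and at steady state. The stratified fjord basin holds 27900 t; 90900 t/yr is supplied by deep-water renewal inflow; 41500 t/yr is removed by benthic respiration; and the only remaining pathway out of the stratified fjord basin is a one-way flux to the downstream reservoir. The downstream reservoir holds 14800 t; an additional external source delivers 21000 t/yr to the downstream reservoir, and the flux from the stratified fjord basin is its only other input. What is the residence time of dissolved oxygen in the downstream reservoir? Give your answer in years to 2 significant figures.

0.21 yr

Balance the stratified fjord basin: ΣF_in = 90900 t/yr.
Flux to the downstream reservoir = ΣF_in − (41500) = 49400 t/yr.
Total input to the downstream reservoir = 49400 + 21000 = 70400 t/yr; at steady state this equals its total output.
τ = M / F = 14800 / 70400 = 0.2102 yr.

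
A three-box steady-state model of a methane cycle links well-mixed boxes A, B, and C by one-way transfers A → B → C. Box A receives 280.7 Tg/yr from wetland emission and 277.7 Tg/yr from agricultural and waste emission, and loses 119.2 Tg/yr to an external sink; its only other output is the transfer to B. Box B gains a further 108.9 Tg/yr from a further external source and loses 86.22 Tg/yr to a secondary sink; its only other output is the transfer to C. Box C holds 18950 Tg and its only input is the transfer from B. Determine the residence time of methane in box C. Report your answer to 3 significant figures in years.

41.0 yr

Box A: F(A→B) = (280.7 + 277.7) − 119.2 = 439.20 Tg/yr.
Box B: F(B→C) = (439.20 + 108.9) − 86.22 = 461.88 Tg/yr.
Box C throughput = its input = 461.88 Tg/yr; τ = 18950 / 461.88 = 41.03 yr.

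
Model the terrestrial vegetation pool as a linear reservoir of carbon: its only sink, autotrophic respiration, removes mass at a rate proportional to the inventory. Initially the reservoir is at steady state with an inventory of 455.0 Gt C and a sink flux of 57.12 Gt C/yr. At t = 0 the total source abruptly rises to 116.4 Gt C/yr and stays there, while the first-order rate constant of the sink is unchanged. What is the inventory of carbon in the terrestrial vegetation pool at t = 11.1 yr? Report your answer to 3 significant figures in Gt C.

Residence time τ = M₀/F₀ = 7.966 yr. The eventual steady state is M_∞ = M₀·(F₁/F₀) = 455.0 × 116.4/57.12 = 927.21 Gt C.
The anomaly ΔM(t) = M(t) − M_∞ decays as ΔM₀·e^(−t/τ) with ΔM₀ = 455.0 − 927.21 = −472.2 Gt C.
At t = 11.1 yr, e^(−t/τ) = e^(−1.393) = 0.2482, so ΔM = −117.2 Gt C and M = 927.21 − 117.2 = 810.00 Gt C.

810 Gt C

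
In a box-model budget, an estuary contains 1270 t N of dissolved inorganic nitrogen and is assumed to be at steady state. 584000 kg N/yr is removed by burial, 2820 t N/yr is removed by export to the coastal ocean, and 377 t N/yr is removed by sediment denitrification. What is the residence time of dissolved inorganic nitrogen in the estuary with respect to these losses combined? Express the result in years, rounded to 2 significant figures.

0.34 yr

Convert the burial flux: 584000 kg N/yr = 584.0 t N/yr.
Total removal = 584.0 + 2820 + 377.0 = 3781.0 t N/yr.
τ = M / ΣF_out = 1270 / 3781.0 = 0.3359 yr.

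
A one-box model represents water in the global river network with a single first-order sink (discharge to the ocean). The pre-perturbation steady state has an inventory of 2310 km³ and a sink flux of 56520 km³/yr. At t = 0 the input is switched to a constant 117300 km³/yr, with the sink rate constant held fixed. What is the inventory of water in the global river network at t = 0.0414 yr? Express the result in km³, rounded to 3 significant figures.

τ = M₀/F₀ = 2310/56520 = 0.04087 yr; rate constant k = 1/τ.
New steady state M_∞ = F₁/k = F₁·τ = 117300 × 0.04087 = 4794.1 km³.
M(t) = M_∞ + (M₀ − M_∞)·e^(−t/τ); t/τ = 0.0414/0.04087 = 1.013, so e^(−t/τ) = 0.3631.
M(t) = 4794.1 − 2484 × 0.3631 = 3892.0 km³.

3890 km³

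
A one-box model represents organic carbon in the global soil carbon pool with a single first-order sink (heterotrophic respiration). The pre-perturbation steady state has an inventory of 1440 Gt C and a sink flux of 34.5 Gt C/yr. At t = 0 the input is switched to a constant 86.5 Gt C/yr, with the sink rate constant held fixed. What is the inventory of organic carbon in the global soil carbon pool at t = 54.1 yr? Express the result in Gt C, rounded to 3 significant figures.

Residence time τ = M₀/F₀ = 41.74 yr. The eventual steady state is M_∞ = M₀·(F₁/F₀) = 1440 × 86.5/34.5 = 3610.4 Gt C.
The anomaly ΔM(t) = M(t) − M_∞ decays as ΔM₀·e^(−t/τ) with ΔM₀ = 1440 − 3610.4 = −2170 Gt C.
At t = 54.1 yr, e^(−t/τ) = e^(−1.296) = 0.2736, so ΔM = −593.8 Gt C and M = 3610.4 − 593.8 = 3016.6 Gt C.

3020 Gt C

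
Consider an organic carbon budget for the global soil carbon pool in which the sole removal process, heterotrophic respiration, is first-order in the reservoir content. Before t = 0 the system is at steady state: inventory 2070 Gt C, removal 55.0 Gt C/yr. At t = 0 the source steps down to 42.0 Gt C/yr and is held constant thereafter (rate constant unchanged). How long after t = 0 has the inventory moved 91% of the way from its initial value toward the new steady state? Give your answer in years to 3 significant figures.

τ = M₀/F₀ = 2070/55.0 = 37.64 yr.
The remaining gap fraction is e^(−t/τ); 91% covered ⇒ e^(−t/τ) = 0.0900.
t = −τ ln(0.0900) = 37.64 × 2.408 = 90.63 yr.

90.6 yr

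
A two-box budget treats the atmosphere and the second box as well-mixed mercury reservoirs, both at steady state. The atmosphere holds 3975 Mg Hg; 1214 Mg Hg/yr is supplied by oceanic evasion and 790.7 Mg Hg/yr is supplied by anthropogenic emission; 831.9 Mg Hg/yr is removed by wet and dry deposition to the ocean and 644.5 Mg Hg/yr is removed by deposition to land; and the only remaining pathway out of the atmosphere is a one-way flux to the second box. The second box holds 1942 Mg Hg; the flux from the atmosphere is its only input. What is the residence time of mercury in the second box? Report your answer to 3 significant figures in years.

3.68 yr

Balance the atmosphere: ΣF_in = 1214 + 790.7 = 2004.7 Mg Hg/yr.
Flux to the second box = ΣF_in − (831.9 + 644.5) = 528.30 Mg Hg/yr.
At steady state the output of the second box equals its input, 528.30 Mg Hg/yr.
τ = M / F = 1942 / 528.30 = 3.676 yr.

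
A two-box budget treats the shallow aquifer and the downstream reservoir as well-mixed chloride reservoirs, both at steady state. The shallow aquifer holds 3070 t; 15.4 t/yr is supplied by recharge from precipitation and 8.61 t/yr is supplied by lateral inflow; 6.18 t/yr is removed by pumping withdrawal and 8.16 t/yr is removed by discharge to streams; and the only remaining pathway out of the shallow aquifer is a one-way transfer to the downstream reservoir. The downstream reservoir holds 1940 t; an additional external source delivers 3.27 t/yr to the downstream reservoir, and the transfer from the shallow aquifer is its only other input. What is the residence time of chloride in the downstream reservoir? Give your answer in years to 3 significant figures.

Balance the shallow aquifer: ΣF_in = 15.4 + 8.61 = 24.010 t/yr.
Transfer to the downstream reservoir = ΣF_in − (6.18 + 8.16) = 9.6700 t/yr.
Total input to the downstream reservoir = 9.6700 + 3.27 = 12.940 t/yr; at steady state this equals its total output.
τ = M / F = 1940 / 12.940 = 149.9 yr.

150 yr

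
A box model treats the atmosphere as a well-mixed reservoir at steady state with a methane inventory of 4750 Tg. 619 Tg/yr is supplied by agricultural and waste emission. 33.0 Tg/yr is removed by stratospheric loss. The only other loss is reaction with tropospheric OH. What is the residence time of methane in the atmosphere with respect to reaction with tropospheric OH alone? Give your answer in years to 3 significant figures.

At steady state ΣF_in = ΣF_out.
ΣF_in = 619.00 Tg/yr.
Reaction with tropospheric OH flux = ΣF_in − (33.0) = 619.00 − 33.00 = 586.0 Tg/yr.
τ = M / F = 4750 / 586.0 = 8.106 yr.

8.11 yr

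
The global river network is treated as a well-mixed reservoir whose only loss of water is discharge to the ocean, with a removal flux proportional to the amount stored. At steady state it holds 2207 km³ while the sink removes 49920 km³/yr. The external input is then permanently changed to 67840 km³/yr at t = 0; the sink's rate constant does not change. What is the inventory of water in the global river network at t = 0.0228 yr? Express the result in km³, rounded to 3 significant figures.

The sink rate constant is k = F₀/M₀ = 49920/2207 = 22.62 yr⁻¹.
Solving dM/dt = F₁ − kM with M(0) = M₀ gives M(t) = F₁/k + (M₀ − F₁/k)·e^(−kt).
F₁/k = 67840/22.62 = 2999.3 km³; kt = 22.62 × 0.0228 = 0.5157, e^(−kt) = 0.5971.
M(0.0228) = 2999.3 + (2207 − 2999.3) × 0.5971 = 2999.3 − 473.0 = 2526.2 km³.

2530 km³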